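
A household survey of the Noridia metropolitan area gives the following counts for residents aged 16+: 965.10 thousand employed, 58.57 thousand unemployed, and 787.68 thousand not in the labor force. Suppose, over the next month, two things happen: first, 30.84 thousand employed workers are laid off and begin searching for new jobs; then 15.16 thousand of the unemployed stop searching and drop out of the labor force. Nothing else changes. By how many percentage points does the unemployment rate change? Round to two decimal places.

Initially, labor force = 965.10 + 58.57 = 1,023.67 thousand, so u = 58.57/1,023.67 = 5.72%.
After the first change, employed falls and unemployed rises by 30.84; labor force unchanged → E = 934.26, U = 89.41, labor force = 1,023.67 thousand.
After the second change, unemployed and labor force both fall by 15.16 → E = 934.26, U = 74.25, labor force = 1,008.51 thousand.
New unemployment rate = 74.25 / 1,008.51 = 7.36%.
Change = 7.36% − 5.72% = +1.64 percentage points.

The unemployment rate changes by +1.64 percentage points.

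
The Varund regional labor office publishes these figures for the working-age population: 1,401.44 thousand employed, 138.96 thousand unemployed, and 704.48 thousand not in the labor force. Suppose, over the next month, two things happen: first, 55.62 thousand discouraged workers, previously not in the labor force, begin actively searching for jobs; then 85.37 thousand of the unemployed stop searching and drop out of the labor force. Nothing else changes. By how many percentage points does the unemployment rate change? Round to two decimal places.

The unemployment rate changes by −1.79 percentage points.

Initially, labor force = 1,401.44 + 138.96 = 1,540.40 thousand, so u = 138.96/1,540.40 = 9.02%.
After the first change, unemployed and labor force both rise by 55.62 → E = 1,401.44, U = 194.58, labor force = 1,596.02 thousand.
After the second change, unemployed and labor force both fall by 85.37 → E = 1,401.44, U = 109.21, labor force = 1,510.65 thousand.
New unemployment rate = 109.21 / 1,510.65 = 7.23%.
Change = 7.23% − 9.02% = −1.79 percentage points.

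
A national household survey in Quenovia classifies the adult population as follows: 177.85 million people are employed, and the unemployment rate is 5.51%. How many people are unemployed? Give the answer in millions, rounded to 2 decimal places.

About 10.37 million are unemployed.

Let U be the number unemployed. The labor force is E + U, and U/(E+U) = 0.0551.
So U = 0.0551 × 177.85 / (1 − 0.0551) = 9.7995 / 0.9449 ≈ 10.37 million.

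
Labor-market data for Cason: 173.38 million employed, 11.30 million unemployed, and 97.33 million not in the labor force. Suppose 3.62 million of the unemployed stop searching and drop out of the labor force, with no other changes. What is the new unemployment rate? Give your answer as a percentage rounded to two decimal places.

Initially, labor force = 173.38 + 11.30 = 184.68 million, so u = 11.30/184.68 = 6.12%.
After the change, unemployed and labor force both fall by 3.62 → E = 173.38, U = 7.68, labor force = 181.06 million.
New unemployment rate = 7.68 / 181.06 = 4.24%.

New unemployment rate ≈ 4.24%.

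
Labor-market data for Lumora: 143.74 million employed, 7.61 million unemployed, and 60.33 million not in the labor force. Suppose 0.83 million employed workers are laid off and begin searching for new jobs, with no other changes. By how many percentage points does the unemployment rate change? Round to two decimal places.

Initially, labor force = 143.74 + 7.61 = 151.35 million, so u = 7.61/151.35 = 5.03%.
After the change, employed falls and unemployed rises by 0.83; labor force unchanged → E = 142.91, U = 8.44, labor force = 151.35 million.
New unemployment rate = 8.44 / 151.35 = 5.58%.
Change = 5.58% − 5.03% = +0.55 percentage points.

The unemployment rate changes by +0.55 percentage points.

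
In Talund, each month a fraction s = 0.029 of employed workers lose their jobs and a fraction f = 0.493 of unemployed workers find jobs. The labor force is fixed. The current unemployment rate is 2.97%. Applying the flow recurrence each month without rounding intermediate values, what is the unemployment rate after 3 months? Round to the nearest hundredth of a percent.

Unemployment rate after three months ≈ 5.27%.

With a fixed labor force, u_{t+1} = u_t + s·(1−u_t) − f·u_t = u_t·(1−s−f) + s.
Here 1−s−f = 0.478 and s = 0.029.
u_1 = 0.029700 × 0.478 + 0.029 = 0.043197.
u_2 = 0.043197 × 0.478 + 0.029 = 0.049648.
u_3 = 0.049648 × 0.478 + 0.029 = 0.052732.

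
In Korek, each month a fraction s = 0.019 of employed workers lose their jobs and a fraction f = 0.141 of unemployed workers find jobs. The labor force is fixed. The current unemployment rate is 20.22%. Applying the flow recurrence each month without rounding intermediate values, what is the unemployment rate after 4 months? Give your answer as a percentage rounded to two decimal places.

Unemployment rate after four months ≈ 16.03%.

With a fixed labor force, u_{t+1} = u_t + s·(1−u_t) − f·u_t = u_t·(1−s−f) + s.
Here 1−s−f = 0.840 and s = 0.019.
u_1 = 0.202200 × 0.840 + 0.019 = 0.188848.
u_2 = 0.188848 × 0.840 + 0.019 = 0.177632.
u_3 = 0.177632 × 0.840 + 0.019 = 0.168211.
u_4 = 0.168211 × 0.840 + 0.019 = 0.160297.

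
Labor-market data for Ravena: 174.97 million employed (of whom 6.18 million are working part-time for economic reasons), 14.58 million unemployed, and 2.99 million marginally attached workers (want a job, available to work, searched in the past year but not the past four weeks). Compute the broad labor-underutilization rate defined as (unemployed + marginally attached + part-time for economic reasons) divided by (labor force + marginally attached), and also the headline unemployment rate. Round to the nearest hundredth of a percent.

Broad underutilization rate ≈ 12.34%; headline unemployment rate ≈ 7.69%.

Labor force = 174.97 + 14.58 = 189.55 million.
Numerator = 14.58 + 2.99 + 6.18 = 23.75 million.
Denominator = 189.55 + 2.99 = 192.54 million.
Broad rate = 23.75 / 192.54 = 12.34%.
Headline unemployment rate = 14.58 / 189.55 = 7.69%.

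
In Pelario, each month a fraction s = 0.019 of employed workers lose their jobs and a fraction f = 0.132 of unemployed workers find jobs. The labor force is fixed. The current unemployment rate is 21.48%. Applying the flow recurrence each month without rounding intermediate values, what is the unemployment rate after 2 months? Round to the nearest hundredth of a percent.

Unemployment rate after two months ≈ 19.00%.

With a fixed labor force, u_{t+1} = u_t + s·(1−u_t) − f·u_t = u_t·(1−s−f) + s.
Here 1−s−f = 0.849 and s = 0.019.
u_1 = 0.214800 × 0.849 + 0.019 = 0.201365.
u_2 = 0.201365 × 0.849 + 0.019 = 0.189959.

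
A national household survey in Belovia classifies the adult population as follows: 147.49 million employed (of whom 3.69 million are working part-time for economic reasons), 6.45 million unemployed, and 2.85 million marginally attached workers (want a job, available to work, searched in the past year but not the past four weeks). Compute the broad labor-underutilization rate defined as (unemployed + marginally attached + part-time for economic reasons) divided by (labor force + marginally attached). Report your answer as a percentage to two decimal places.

Labor force = 147.49 + 6.45 = 153.94 million.
Numerator = 6.45 + 2.85 + 3.69 = 12.99 million.
Denominator = 153.94 + 2.85 = 156.79 million.
Broad rate = 12.99 / 156.79 = 8.28%.

Broad underutilization rate ≈ 8.28%.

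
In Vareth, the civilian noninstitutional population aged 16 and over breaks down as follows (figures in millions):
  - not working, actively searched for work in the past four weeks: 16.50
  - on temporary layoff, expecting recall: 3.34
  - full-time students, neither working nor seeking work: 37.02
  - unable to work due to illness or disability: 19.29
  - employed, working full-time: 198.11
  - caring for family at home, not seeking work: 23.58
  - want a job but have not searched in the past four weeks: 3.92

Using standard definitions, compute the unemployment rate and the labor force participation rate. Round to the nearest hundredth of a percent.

Unemployment rate ≈ 9.10%; labor force participation rate ≈ 72.23%.

Employed = 198.11 million.
Unemployed = 16.50 + 3.34 = 19.84 million (jobless and actively searching, or on temporary layoff).
Labor force = 198.11 + 19.84 = 217.95 million.
Not in labor force = 37.02 + 19.29 + 23.58 + 3.92 = 83.81 million (those not working and not actively searching are outside the labor force — including those who want a job but have given up searching).
Civilian working-age population = 217.95 + 83.81 = 301.76 million.
Unemployment rate = 19.84 / 217.95 = 9.10%.
Labor force participation rate = 217.95 / 301.76 = 72.23%.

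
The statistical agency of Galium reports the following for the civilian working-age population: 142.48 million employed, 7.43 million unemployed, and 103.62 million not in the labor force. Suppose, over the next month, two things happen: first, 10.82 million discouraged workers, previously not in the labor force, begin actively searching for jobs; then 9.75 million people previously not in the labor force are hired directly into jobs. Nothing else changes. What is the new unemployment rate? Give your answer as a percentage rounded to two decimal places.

New unemployment rate ≈ 10.71%.

Initially, labor force = 142.48 + 7.43 = 149.91 million, so u = 7.43/149.91 = 4.96%.
After the first change, unemployed and labor force both rise by 10.82 → E = 142.48, U = 18.25, labor force = 160.73 million.
After the second change, employed and labor force both rise by 9.75; unemployed unchanged → E = 152.23, U = 18.25, labor force = 170.48 million.
New unemployment rate = 18.25 / 170.48 = 10.71%.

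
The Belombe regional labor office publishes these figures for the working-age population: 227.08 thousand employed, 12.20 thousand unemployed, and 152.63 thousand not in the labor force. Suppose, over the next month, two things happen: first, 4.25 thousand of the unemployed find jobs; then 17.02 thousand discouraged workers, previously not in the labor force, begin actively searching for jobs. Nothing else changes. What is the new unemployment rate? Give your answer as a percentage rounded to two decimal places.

Initially, labor force = 227.08 + 12.20 = 239.28 thousand, so u = 12.20/239.28 = 5.10%.
After the first change, unemployed falls and employed rises by 4.25; labor force unchanged → E = 231.33, U = 7.95, labor force = 239.28 thousand.
After the second change, unemployed and labor force both rise by 17.02 → E = 231.33, U = 24.97, labor force = 256.30 thousand.
New unemployment rate = 24.97 / 256.30 = 9.74%.

New unemployment rate ≈ 9.74%.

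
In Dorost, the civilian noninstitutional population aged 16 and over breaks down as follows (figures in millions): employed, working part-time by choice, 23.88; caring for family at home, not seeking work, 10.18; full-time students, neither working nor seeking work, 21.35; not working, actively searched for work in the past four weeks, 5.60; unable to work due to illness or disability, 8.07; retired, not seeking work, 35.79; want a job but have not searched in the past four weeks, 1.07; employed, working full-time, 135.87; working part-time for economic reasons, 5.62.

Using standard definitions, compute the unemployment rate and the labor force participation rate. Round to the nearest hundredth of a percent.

Employed = 23.88 + 135.87 + 5.62 = 165.37 million (anyone who worked, including part-time for economic reasons, counts as employed).
Unemployed = 5.60 million.
Labor force = 165.37 + 5.60 = 170.97 million.
Not in labor force = 10.18 + 21.35 + 8.07 + 35.79 + 1.07 = 76.46 million (those not working and not actively searching are outside the labor force — including those who want a job but have given up searching).
Civilian working-age population = 170.97 + 76.46 = 247.43 million.
Unemployment rate = 5.60 / 170.97 = 3.28%.
Labor force participation rate = 170.97 / 247.43 = 69.10%.

Unemployment rate ≈ 3.28%; labor force participation rate ≈ 69.10%.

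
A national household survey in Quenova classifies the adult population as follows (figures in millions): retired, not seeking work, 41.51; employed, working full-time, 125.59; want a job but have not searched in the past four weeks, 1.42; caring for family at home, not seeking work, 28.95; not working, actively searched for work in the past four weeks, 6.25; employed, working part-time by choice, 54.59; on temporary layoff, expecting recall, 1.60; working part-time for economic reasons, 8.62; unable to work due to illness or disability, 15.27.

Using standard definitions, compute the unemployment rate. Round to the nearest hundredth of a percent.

Employed = 125.59 + 54.59 + 8.62 = 188.80 million (anyone who worked, including part-time for economic reasons, counts as employed).
Unemployed = 6.25 + 1.60 = 7.85 million (jobless and actively searching, or on temporary layoff).
Labor force = 188.80 + 7.85 = 196.65 million.
Unemployment rate = 7.85 / 196.65 = 3.99%.

Unemployment rate ≈ 3.99%.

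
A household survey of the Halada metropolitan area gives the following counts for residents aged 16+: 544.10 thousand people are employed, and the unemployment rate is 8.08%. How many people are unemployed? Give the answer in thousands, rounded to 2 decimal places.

About 47.83 thousand are unemployed.

Let U be the number unemployed. The labor force is E + U, and U/(E+U) = 0.0808.
So U = 0.0808 × 544.10 / (1 − 0.0808) = 43.9633 / 0.9192 ≈ 47.83 thousand.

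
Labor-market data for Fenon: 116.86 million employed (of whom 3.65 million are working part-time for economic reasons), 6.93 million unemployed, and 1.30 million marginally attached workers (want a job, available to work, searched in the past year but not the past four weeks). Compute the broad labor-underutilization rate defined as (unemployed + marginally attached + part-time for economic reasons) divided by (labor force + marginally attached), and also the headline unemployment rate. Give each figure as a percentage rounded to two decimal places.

Broad underutilization rate ≈ 9.50%; headline unemployment rate ≈ 5.60%.

Labor force = 116.86 + 6.93 = 123.79 million.
Numerator = 6.93 + 1.30 + 3.65 = 11.88 million.
Denominator = 123.79 + 1.30 = 125.09 million.
Broad rate = 11.88 / 125.09 = 9.50%.
Headline unemployment rate = 6.93 / 123.79 = 5.60%.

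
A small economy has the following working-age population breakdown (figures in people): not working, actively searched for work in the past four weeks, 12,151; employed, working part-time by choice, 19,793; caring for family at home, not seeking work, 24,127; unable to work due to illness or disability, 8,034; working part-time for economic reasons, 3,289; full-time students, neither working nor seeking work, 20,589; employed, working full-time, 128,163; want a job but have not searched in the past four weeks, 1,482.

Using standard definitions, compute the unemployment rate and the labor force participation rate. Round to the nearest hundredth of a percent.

Unemployment rate ≈ 7.44%; labor force participation rate ≈ 75.08%.

Employed = 19,793 + 3,289 + 128,163 = 151,245 (anyone who worked, including part-time for economic reasons, counts as employed).
Unemployed = 12,151.
Labor force = 151,245 + 12,151 = 163,396.
Not in labor force = 24,127 + 8,034 + 20,589 + 1,482 = 54,232 (those not working and not actively searching are outside the labor force — including those who want a job but have given up searching).
Civilian working-age population = 163,396 + 54,232 = 217,628.
Unemployment rate = 12,151 / 163,396 = 7.44%.
Labor force participation rate = 163,396 / 217,628 = 75.08%.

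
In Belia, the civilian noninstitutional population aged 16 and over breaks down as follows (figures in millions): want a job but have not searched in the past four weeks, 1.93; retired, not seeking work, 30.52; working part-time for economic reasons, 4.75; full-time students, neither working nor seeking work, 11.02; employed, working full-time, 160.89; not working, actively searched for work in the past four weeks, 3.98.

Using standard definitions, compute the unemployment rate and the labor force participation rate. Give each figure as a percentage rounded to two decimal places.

Unemployment rate ≈ 2.35%; labor force participation rate ≈ 79.60%.

Employed = 4.75 + 160.89 = 165.64 million (anyone who worked, including part-time for economic reasons, counts as employed).
Unemployed = 3.98 million.
Labor force = 165.64 + 3.98 = 169.62 million.
Not in labor force = 1.93 + 30.52 + 11.02 = 43.47 million (those not working and not actively searching are outside the labor force — including those who want a job but have given up searching).
Civilian working-age population = 169.62 + 43.47 = 213.09 million.
Unemployment rate = 3.98 / 169.62 = 2.35%.
Labor force participation rate = 169.62 / 213.09 = 79.60%.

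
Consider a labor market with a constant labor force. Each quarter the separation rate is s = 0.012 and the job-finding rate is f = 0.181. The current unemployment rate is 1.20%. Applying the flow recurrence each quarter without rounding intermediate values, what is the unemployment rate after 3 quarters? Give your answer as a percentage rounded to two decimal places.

Unemployment rate after three quarters ≈ 3.58%.

With a fixed labor force, u_{t+1} = u_t + s·(1−u_t) − f·u_t = u_t·(1−s−f) + s.
Here 1−s−f = 0.807 and s = 0.012.
u_1 = 0.012000 × 0.807 + 0.012 = 0.021684.
u_2 = 0.021684 × 0.807 + 0.012 = 0.029499.
u_3 = 0.029499 × 0.807 + 0.012 = 0.035806.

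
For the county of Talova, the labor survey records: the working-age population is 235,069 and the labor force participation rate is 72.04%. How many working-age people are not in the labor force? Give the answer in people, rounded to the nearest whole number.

Share not in the labor force = 1 − 0.7204 = 0.2796.
Not in labor force = 0.2796 × 235,069 ≈ 65,725.

About 65,725 are not in the labor force.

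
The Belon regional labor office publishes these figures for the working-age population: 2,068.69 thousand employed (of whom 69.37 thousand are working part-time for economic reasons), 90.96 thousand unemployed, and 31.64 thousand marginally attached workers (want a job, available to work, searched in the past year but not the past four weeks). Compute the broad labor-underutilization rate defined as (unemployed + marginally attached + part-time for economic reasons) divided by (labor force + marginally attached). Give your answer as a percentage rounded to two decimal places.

Labor force = 2,068.69 + 90.96 = 2,159.65 thousand.
Numerator = 90.96 + 31.64 + 69.37 = 191.97 thousand.
Denominator = 2,159.65 + 31.64 = 2,191.29 thousand.
Broad rate = 191.97 / 2,191.29 = 8.76%.

Broad underutilization rate ≈ 8.76%.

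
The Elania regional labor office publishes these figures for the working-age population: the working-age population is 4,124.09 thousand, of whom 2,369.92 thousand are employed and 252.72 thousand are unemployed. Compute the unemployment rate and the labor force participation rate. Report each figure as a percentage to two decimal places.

Unemployment rate ≈ 9.64%; labor force participation rate ≈ 63.59%.

Labor force = employed + unemployed = 2,369.92 + 252.72 = 2,622.64 thousand.
Unemployment rate = 252.72 / 2,622.64 = 9.64%.
Labor force participation rate = 2,622.64 / 4,124.09 = 63.59%.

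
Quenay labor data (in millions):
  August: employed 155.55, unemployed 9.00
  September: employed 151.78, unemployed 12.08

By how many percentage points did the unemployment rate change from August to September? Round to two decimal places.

The unemployment rate changed by +1.90 percentage points.

August: labor force = 155.55 + 9.00 = 164.55; u = 9.00/164.55 = 5.47%.
September: labor force = 151.78 + 12.08 = 163.86; u = 12.08/163.86 = 7.37%.
Change = 7.37% − 5.47% = +1.90 pp.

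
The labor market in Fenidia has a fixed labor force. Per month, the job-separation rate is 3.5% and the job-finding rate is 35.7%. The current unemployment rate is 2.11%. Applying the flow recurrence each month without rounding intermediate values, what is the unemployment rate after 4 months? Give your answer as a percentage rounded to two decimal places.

With a fixed labor force, u_{t+1} = u_t + s·(1−u_t) − f·u_t = u_t·(1−s−f) + s.
Here 1−s−f = 0.608 and s = 0.035.
u_1 = 0.021100 × 0.608 + 0.035 = 0.047829.
u_2 = 0.047829 × 0.608 + 0.035 = 0.064080.
u_3 = 0.064080 × 0.608 + 0.035 = 0.073961.
u_4 = 0.073961 × 0.608 + 0.035 = 0.079968.

Unemployment rate after four months ≈ 8.00%.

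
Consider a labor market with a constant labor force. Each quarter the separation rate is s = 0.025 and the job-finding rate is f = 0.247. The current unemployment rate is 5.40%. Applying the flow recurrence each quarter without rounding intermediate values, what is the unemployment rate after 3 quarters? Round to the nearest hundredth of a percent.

With a fixed labor force, u_{t+1} = u_t + s·(1−u_t) − f·u_t = u_t·(1−s−f) + s.
Here 1−s−f = 0.728 and s = 0.025.
u_1 = 0.054000 × 0.728 + 0.025 = 0.064312.
u_2 = 0.064312 × 0.728 + 0.025 = 0.071819.
u_3 = 0.071819 × 0.728 + 0.025 = 0.077284.

Unemployment rate after three quarters ≈ 7.73%.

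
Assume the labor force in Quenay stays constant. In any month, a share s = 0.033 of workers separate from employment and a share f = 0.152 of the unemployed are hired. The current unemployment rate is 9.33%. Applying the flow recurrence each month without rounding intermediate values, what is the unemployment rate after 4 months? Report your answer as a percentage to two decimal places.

Unemployment rate after four months ≈ 14.08%.

With a fixed labor force, u_{t+1} = u_t + s·(1−u_t) − f·u_t = u_t·(1−s−f) + s.
Here 1−s−f = 0.815 and s = 0.033.
u_1 = 0.093300 × 0.815 + 0.033 = 0.109039.
u_2 = 0.109039 × 0.815 + 0.033 = 0.121867.
u_3 = 0.121867 × 0.815 + 0.033 = 0.132322.
u_4 = 0.132322 × 0.815 + 0.033 = 0.140842.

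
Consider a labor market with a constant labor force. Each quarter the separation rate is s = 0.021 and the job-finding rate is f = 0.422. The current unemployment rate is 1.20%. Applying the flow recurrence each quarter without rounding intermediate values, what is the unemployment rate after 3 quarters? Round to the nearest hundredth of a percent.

Unemployment rate after three quarters ≈ 4.13%.

With a fixed labor force, u_{t+1} = u_t + s·(1−u_t) − f·u_t = u_t·(1−s−f) + s.
Here 1−s−f = 0.557 and s = 0.021.
u_1 = 0.012000 × 0.557 + 0.021 = 0.027684.
u_2 = 0.027684 × 0.557 + 0.021 = 0.036420.
u_3 = 0.036420 × 0.557 + 0.021 = 0.041286.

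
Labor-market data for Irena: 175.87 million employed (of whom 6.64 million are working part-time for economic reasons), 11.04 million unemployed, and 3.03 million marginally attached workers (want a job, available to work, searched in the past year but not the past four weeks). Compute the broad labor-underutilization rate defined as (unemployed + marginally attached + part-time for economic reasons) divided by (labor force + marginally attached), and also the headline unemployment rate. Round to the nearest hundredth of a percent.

Broad underutilization rate ≈ 10.90%; headline unemployment rate ≈ 5.91%.

Labor force = 175.87 + 11.04 = 186.91 million.
Numerator = 11.04 + 3.03 + 6.64 = 20.71 million.
Denominator = 186.91 + 3.03 = 189.94 million.
Broad rate = 20.71 / 189.94 = 10.90%.
Headline unemployment rate = 11.04 / 186.91 = 5.91%.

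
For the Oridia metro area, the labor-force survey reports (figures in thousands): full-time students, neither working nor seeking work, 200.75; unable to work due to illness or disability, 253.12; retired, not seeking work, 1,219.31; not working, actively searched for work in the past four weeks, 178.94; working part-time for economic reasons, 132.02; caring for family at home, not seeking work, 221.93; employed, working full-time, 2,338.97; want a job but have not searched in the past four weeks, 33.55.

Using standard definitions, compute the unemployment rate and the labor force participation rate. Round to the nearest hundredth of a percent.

Unemployment rate ≈ 6.75%; labor force participation rate ≈ 57.88%.

Employed = 132.02 + 2,338.97 = 2,470.99 thousand (anyone who worked, including part-time for economic reasons, counts as employed).
Unemployed = 178.94 thousand.
Labor force = 2,470.99 + 178.94 = 2,649.93 thousand.
Not in labor force = 200.75 + 253.12 + 1,219.31 + 221.93 + 33.55 = 1,928.66 thousand (those not working and not actively searching are outside the labor force — including those who want a job but have given up searching).
Civilian working-age population = 2,649.93 + 1,928.66 = 4,578.59 thousand.
Unemployment rate = 178.94 / 2,649.93 = 6.75%.
Labor force participation rate = 2,649.93 / 4,578.59 = 57.88%.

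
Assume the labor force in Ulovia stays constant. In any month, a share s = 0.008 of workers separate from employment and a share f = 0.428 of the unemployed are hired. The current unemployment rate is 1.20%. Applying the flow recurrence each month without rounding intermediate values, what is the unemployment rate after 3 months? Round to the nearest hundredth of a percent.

Unemployment rate after three months ≈ 1.72%.

With a fixed labor force, u_{t+1} = u_t + s·(1−u_t) − f·u_t = u_t·(1−s−f) + s.
Here 1−s−f = 0.564 and s = 0.008.
u_1 = 0.012000 × 0.564 + 0.008 = 0.014768.
u_2 = 0.014768 × 0.564 + 0.008 = 0.016329.
u_3 = 0.016329 × 0.564 + 0.008 = 0.017210.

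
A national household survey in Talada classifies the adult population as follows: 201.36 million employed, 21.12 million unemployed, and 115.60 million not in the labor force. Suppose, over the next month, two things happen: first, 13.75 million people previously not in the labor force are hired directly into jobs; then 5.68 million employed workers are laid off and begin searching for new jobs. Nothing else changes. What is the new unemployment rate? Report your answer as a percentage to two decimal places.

New unemployment rate ≈ 11.34%.

Initially, labor force = 201.36 + 21.12 = 222.48 million, so u = 21.12/222.48 = 9.49%.
After the first change, employed and labor force both rise by 13.75; unemployed unchanged → E = 215.11, U = 21.12, labor force = 236.23 million.
After the second change, employed falls and unemployed rises by 5.68; labor force unchanged → E = 209.43, U = 26.80, labor force = 236.23 million.
New unemployment rate = 26.80 / 236.23 = 11.34%.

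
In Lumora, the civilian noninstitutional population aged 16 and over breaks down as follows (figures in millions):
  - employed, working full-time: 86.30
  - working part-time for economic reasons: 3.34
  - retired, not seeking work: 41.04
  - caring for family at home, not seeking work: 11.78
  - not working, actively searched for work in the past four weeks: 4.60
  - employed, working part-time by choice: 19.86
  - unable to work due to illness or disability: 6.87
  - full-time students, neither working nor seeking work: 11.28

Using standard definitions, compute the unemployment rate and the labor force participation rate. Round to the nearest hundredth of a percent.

Employed = 86.30 + 3.34 + 19.86 = 109.50 million (anyone who worked, including part-time for economic reasons, counts as employed).
Unemployed = 4.60 million.
Labor force = 109.50 + 4.60 = 114.10 million.
Not in labor force = 41.04 + 11.78 + 6.87 + 11.28 = 70.97 million (those not working and not actively searching are outside the labor force).
Civilian working-age population = 114.10 + 70.97 = 185.07 million.
Unemployment rate = 4.60 / 114.10 = 4.03%.
Labor force participation rate = 114.10 / 185.07 = 61.65%.

Unemployment rate ≈ 4.03%; labor force participation rate ≈ 61.65%.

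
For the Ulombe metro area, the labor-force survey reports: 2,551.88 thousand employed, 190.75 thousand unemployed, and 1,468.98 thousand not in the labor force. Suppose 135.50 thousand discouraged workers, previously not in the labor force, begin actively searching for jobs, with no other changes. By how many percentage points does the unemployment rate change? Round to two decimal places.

Initially, labor force = 2,551.88 + 190.75 = 2,742.63 thousand, so u = 190.75/2,742.63 = 6.96%.
After the change, unemployed and labor force both rise by 135.50 → E = 2,551.88, U = 326.25, labor force = 2,878.13 thousand.
New unemployment rate = 326.25 / 2,878.13 = 11.34%.
Change = 11.34% − 6.96% = +4.38 percentage points.

The unemployment rate changes by +4.38 percentage points.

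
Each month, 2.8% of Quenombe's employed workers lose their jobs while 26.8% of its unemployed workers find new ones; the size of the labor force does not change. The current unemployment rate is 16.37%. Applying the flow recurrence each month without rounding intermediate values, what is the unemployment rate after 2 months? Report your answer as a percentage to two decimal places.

Unemployment rate after two months ≈ 12.88%.

With a fixed labor force, u_{t+1} = u_t + s·(1−u_t) − f·u_t = u_t·(1−s−f) + s.
Here 1−s−f = 0.704 and s = 0.028.
u_1 = 0.163700 × 0.704 + 0.028 = 0.143245.
u_2 = 0.143245 × 0.704 + 0.028 = 0.128844.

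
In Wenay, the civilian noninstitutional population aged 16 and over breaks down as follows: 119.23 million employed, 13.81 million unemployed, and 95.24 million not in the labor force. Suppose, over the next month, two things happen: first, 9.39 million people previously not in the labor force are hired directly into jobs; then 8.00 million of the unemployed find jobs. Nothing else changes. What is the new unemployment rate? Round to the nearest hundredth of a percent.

New unemployment rate ≈ 4.08%.

Initially, labor force = 119.23 + 13.81 = 133.04 million, so u = 13.81/133.04 = 10.38%.
After the first change, employed and labor force both rise by 9.39; unemployed unchanged → E = 128.62, U = 13.81, labor force = 142.43 million.
After the second change, unemployed falls and employed rises by 8.00; labor force unchanged → E = 136.62, U = 5.81, labor force = 142.43 million.
New unemployment rate = 5.81 / 142.43 = 4.08%.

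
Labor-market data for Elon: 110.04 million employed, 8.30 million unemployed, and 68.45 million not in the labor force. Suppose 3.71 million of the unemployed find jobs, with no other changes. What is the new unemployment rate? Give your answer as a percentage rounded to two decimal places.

New unemployment rate ≈ 3.88%.

Initially, labor force = 110.04 + 8.30 = 118.34 million, so u = 8.30/118.34 = 7.01%.
After the change, unemployed falls and employed rises by 3.71; labor force unchanged → E = 113.75, U = 4.59, labor force = 118.34 million.
New unemployment rate = 4.59 / 118.34 = 3.88%.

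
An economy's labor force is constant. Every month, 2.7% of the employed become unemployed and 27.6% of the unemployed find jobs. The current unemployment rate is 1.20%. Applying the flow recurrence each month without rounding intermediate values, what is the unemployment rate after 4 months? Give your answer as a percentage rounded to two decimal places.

With a fixed labor force, u_{t+1} = u_t + s·(1−u_t) − f·u_t = u_t·(1−s−f) + s.
Here 1−s−f = 0.697 and s = 0.027.
u_1 = 0.012000 × 0.697 + 0.027 = 0.035364.
u_2 = 0.035364 × 0.697 + 0.027 = 0.051649.
u_3 = 0.051649 × 0.697 + 0.027 = 0.062999.
u_4 = 0.062999 × 0.697 + 0.027 = 0.070910.

Unemployment rate after four months ≈ 7.09%.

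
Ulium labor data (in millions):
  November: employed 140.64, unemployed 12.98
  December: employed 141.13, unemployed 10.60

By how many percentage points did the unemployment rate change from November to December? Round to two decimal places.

November: labor force = 140.64 + 12.98 = 153.62; u = 12.98/153.62 = 8.45%.
December: labor force = 141.13 + 10.60 = 151.73; u = 10.60/151.73 = 6.99%.
Change = 6.99% − 8.45% = −1.46 pp.

The unemployment rate changed by −1.46 percentage points.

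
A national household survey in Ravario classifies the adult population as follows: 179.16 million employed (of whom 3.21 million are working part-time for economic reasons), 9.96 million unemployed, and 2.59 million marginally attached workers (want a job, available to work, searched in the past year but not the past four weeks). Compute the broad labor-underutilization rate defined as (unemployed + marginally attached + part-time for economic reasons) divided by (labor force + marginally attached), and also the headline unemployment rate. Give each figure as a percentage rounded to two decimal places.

Labor force = 179.16 + 9.96 = 189.12 million.
Numerator = 9.96 + 2.59 + 3.21 = 15.76 million.
Denominator = 189.12 + 2.59 = 191.71 million.
Broad rate = 15.76 / 191.71 = 8.22%.
Headline unemployment rate = 9.96 / 189.12 = 5.27%.

Broad underutilization rate ≈ 8.22%; headline unemployment rate ≈ 5.27%.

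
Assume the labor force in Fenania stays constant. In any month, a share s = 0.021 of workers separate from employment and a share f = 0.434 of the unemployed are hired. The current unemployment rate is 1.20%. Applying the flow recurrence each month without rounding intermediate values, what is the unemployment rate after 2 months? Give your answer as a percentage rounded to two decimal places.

With a fixed labor force, u_{t+1} = u_t + s·(1−u_t) − f·u_t = u_t·(1−s−f) + s.
Here 1−s−f = 0.545 and s = 0.021.
u_1 = 0.012000 × 0.545 + 0.021 = 0.027540.
u_2 = 0.027540 × 0.545 + 0.021 = 0.036009.

Unemployment rate after two months ≈ 3.60%.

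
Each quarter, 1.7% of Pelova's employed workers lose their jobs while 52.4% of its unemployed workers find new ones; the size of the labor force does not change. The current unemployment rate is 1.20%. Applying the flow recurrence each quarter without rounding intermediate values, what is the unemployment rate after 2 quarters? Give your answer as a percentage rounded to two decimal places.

With a fixed labor force, u_{t+1} = u_t + s·(1−u_t) − f·u_t = u_t·(1−s−f) + s.
Here 1−s−f = 0.459 and s = 0.017.
u_1 = 0.012000 × 0.459 + 0.017 = 0.022508.
u_2 = 0.022508 × 0.459 + 0.017 = 0.027331.

Unemployment rate after two quarters ≈ 2.73%.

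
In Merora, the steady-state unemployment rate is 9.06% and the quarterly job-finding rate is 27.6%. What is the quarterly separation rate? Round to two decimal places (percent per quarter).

From u* = s/(s+f): s = u·f/(1−u).
s = 0.0906 × 27.6 / (1 − 0.0906) = 2.5006 / 0.9094 ≈ 2.75% per quarter.

Separation rate ≈ 2.75% per quarter.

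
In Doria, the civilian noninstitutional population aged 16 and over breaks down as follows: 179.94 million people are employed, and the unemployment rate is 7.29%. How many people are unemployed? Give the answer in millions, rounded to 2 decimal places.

About 14.15 million are unemployed.

Let U be the number unemployed. The labor force is E + U, and U/(E+U) = 0.0729.
So U = 0.0729 × 179.94 / (1 − 0.0729) = 13.1176 / 0.9271 ≈ 14.15 million.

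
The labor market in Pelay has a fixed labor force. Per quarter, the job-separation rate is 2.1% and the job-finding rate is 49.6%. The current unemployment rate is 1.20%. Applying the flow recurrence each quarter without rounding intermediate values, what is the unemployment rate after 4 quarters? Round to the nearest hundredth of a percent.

With a fixed labor force, u_{t+1} = u_t + s·(1−u_t) − f·u_t = u_t·(1−s−f) + s.
Here 1−s−f = 0.483 and s = 0.021.
u_1 = 0.012000 × 0.483 + 0.021 = 0.026796.
u_2 = 0.026796 × 0.483 + 0.021 = 0.033942.
u_3 = 0.033942 × 0.483 + 0.021 = 0.037394.
u_4 = 0.037394 × 0.483 + 0.021 = 0.039061.

Unemployment rate after four quarters ≈ 3.91%.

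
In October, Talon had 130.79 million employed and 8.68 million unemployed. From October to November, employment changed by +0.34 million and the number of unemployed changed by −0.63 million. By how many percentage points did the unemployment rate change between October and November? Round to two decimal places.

The unemployment rate changed by −0.44 percentage points.

October: labor force = 130.79 + 8.68 = 139.47; u = 8.68/139.47 = 6.22%.
November: labor force = 131.13 + 8.05 = 139.18; u = 8.05/139.18 = 5.78%.
Change = 5.78% − 6.22% = −0.44 pp.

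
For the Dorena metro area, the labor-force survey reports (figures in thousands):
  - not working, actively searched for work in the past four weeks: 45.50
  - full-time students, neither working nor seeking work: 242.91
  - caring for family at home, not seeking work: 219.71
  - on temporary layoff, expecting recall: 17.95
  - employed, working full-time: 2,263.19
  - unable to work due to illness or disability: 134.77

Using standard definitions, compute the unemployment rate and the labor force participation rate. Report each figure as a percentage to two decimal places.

Unemployment rate ≈ 2.73%; labor force participation rate ≈ 79.57%.

Employed = 2,263.19 thousand.
Unemployed = 45.50 + 17.95 = 63.45 thousand (jobless and actively searching, or on temporary layoff).
Labor force = 2,263.19 + 63.45 = 2,326.64 thousand.
Not in labor force = 242.91 + 219.71 + 134.77 = 597.39 thousand (those not working and not actively searching are outside the labor force).
Civilian working-age population = 2,326.64 + 597.39 = 2,924.03 thousand.
Unemployment rate = 63.45 / 2,326.64 = 2.73%.
Labor force participation rate = 2,326.64 / 2,924.03 = 79.57%.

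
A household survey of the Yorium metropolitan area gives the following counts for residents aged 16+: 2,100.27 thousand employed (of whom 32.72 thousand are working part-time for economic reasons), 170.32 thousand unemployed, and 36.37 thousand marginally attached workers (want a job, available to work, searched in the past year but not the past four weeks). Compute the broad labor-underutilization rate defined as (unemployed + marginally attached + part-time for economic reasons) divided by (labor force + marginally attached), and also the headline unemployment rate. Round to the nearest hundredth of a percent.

Broad underutilization rate ≈ 10.38%; headline unemployment rate ≈ 7.50%.

Labor force = 2,100.27 + 170.32 = 2,270.59 thousand.
Numerator = 170.32 + 36.37 + 32.72 = 239.41 thousand.
Denominator = 2,270.59 + 36.37 = 2,306.96 thousand.
Broad rate = 239.41 / 2,306.96 = 10.38%.
Headline unemployment rate = 170.32 / 2,270.59 = 7.50%.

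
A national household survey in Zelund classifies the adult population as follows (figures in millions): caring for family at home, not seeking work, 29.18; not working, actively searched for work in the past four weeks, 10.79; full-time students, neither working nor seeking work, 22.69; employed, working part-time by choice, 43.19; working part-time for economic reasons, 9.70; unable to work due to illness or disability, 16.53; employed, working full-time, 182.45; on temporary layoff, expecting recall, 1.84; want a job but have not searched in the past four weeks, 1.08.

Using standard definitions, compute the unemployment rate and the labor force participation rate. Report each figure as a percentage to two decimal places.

Employed = 43.19 + 9.70 + 182.45 = 235.34 million (anyone who worked, including part-time for economic reasons, counts as employed).
Unemployed = 10.79 + 1.84 = 12.63 million (jobless and actively searching, or on temporary layoff).
Labor force = 235.34 + 12.63 = 247.97 million.
Not in labor force = 29.18 + 22.69 + 16.53 + 1.08 = 69.48 million (those not working and not actively searching are outside the labor force — including those who want a job but have given up searching).
Civilian working-age population = 247.97 + 69.48 = 317.45 million.
Unemployment rate = 12.63 / 247.97 = 5.09%.
Labor force participation rate = 247.97 / 317.45 = 78.11%.

Unemployment rate ≈ 5.09%; labor force participation rate ≈ 78.11%.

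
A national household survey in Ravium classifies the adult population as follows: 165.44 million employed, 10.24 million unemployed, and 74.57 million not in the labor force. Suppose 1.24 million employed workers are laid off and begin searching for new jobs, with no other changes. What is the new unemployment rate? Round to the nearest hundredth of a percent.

New unemployment rate ≈ 6.53%.

Initially, labor force = 165.44 + 10.24 = 175.68 million, so u = 10.24/175.68 = 5.83%.
After the change, employed falls and unemployed rises by 1.24; labor force unchanged → E = 164.20, U = 11.48, labor force = 175.68 million.
New unemployment rate = 11.48 / 175.68 = 6.53%.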